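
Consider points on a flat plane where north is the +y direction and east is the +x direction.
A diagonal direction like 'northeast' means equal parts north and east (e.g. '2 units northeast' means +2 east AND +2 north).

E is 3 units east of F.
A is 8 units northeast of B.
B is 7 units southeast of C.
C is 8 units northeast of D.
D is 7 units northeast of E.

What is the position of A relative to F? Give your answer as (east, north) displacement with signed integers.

Place F at the origin (east=0, north=0).
  E is 3 units east of F: delta (east=+3, north=+0); E at (east=3, north=0).
  D is 7 units northeast of E: delta (east=+7, north=+7); D at (east=10, north=7).
  C is 8 units northeast of D: delta (east=+8, north=+8); C at (east=18, north=15).
  B is 7 units southeast of C: delta (east=+7, north=-7); B at (east=25, north=8).
  A is 8 units northeast of B: delta (east=+8, north=+8); A at (east=33, north=16).
Therefore A relative to F: (east=33, north=16).

Answer: A is at (east=33, north=16) relative to F.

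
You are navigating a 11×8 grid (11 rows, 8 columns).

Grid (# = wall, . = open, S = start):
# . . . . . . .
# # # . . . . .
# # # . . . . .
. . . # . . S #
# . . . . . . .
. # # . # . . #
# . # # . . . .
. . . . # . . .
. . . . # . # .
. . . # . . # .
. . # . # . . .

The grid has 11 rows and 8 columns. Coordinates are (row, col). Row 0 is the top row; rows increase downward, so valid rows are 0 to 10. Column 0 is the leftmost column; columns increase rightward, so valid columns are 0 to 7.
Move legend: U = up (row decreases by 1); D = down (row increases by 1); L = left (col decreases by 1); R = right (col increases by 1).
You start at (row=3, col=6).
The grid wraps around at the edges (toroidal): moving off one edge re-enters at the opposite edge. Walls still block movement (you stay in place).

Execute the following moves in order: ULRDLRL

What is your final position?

Answer: Final position: (row=3, col=5)

Derivation:
Start: (row=3, col=6)
  U (up): (row=3, col=6) -> (row=2, col=6)
  L (left): (row=2, col=6) -> (row=2, col=5)
  R (right): (row=2, col=5) -> (row=2, col=6)
  D (down): (row=2, col=6) -> (row=3, col=6)
  L (left): (row=3, col=6) -> (row=3, col=5)
  R (right): (row=3, col=5) -> (row=3, col=6)
  L (left): (row=3, col=6) -> (row=3, col=5)
Final: (row=3, col=5)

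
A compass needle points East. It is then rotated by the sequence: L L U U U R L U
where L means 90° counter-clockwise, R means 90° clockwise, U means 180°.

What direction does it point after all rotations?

Answer: Final heading: West

Derivation:
Start: East
  L (left (90° counter-clockwise)) -> North
  L (left (90° counter-clockwise)) -> West
  U (U-turn (180°)) -> East
  U (U-turn (180°)) -> West
  U (U-turn (180°)) -> East
  R (right (90° clockwise)) -> South
  L (left (90° counter-clockwise)) -> East
  U (U-turn (180°)) -> West
Final: West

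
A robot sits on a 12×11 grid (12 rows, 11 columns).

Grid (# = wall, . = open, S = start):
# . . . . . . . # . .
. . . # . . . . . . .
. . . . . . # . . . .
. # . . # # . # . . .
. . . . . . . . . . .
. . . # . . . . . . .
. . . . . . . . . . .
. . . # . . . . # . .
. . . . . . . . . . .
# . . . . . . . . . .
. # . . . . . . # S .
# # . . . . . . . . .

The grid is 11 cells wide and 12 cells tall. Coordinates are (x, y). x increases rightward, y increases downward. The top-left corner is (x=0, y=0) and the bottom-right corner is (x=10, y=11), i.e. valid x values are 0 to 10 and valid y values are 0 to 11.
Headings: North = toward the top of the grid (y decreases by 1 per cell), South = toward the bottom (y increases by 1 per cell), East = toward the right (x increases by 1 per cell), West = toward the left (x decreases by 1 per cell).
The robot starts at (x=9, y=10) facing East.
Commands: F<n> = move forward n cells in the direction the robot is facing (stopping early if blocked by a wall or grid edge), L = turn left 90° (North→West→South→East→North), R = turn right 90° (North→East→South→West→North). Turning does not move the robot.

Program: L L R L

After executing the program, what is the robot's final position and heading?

Answer: Final position: (x=9, y=10), facing West

Derivation:
Start: (x=9, y=10), facing East
  L: turn left, now facing North
  L: turn left, now facing West
  R: turn right, now facing North
  L: turn left, now facing West
Final: (x=9, y=10), facing West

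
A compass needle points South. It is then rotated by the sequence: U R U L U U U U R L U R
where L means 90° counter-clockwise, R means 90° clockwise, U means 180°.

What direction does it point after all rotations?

Start: South
  U (U-turn (180°)) -> North
  R (right (90° clockwise)) -> East
  U (U-turn (180°)) -> West
  L (left (90° counter-clockwise)) -> South
  U (U-turn (180°)) -> North
  U (U-turn (180°)) -> South
  U (U-turn (180°)) -> North
  U (U-turn (180°)) -> South
  R (right (90° clockwise)) -> West
  L (left (90° counter-clockwise)) -> South
  U (U-turn (180°)) -> North
  R (right (90° clockwise)) -> East
Final: East

Answer: Final heading: East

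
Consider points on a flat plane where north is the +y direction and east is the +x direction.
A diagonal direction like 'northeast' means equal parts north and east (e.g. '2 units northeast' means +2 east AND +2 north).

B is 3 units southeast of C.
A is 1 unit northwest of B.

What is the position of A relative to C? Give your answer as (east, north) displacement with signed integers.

Place C at the origin (east=0, north=0).
  B is 3 units southeast of C: delta (east=+3, north=-3); B at (east=3, north=-3).
  A is 1 unit northwest of B: delta (east=-1, north=+1); A at (east=2, north=-2).
Therefore A relative to C: (east=2, north=-2).

Answer: A is at (east=2, north=-2) relative to C.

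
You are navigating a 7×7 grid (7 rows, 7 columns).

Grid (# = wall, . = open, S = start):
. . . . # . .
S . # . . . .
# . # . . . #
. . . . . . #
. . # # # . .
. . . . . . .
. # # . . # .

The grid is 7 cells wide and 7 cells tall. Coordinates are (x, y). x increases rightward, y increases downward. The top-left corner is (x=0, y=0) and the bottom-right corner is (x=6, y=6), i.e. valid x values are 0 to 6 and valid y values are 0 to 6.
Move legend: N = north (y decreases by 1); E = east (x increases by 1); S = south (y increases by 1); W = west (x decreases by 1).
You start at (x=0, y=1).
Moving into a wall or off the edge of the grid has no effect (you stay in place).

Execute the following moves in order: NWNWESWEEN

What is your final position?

Start: (x=0, y=1)
  N (north): (x=0, y=1) -> (x=0, y=0)
  W (west): blocked, stay at (x=0, y=0)
  N (north): blocked, stay at (x=0, y=0)
  W (west): blocked, stay at (x=0, y=0)
  E (east): (x=0, y=0) -> (x=1, y=0)
  S (south): (x=1, y=0) -> (x=1, y=1)
  W (west): (x=1, y=1) -> (x=0, y=1)
  E (east): (x=0, y=1) -> (x=1, y=1)
  E (east): blocked, stay at (x=1, y=1)
  N (north): (x=1, y=1) -> (x=1, y=0)
Final: (x=1, y=0)

Answer: Final position: (x=1, y=0)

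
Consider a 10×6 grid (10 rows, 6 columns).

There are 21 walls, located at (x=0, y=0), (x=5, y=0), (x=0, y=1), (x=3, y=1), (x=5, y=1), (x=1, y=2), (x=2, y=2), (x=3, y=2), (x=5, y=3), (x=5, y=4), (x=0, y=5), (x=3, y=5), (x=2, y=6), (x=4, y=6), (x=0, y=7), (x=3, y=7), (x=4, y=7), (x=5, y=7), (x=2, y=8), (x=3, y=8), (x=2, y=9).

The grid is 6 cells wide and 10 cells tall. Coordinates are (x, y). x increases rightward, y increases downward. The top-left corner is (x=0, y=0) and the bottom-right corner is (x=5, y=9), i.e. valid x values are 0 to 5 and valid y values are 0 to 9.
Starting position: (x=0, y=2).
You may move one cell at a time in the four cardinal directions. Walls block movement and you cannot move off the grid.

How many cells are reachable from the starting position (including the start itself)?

BFS flood-fill from (x=0, y=2):
  Distance 0: (x=0, y=2)
  Distance 1: (x=0, y=3)
  Distance 2: (x=1, y=3), (x=0, y=4)
  Distance 3: (x=2, y=3), (x=1, y=4)
  Distance 4: (x=3, y=3), (x=2, y=4), (x=1, y=5)
  Distance 5: (x=4, y=3), (x=3, y=4), (x=2, y=5), (x=1, y=6)
  Distance 6: (x=4, y=2), (x=4, y=4), (x=0, y=6), (x=1, y=7)
  Distance 7: (x=4, y=1), (x=5, y=2), (x=4, y=5), (x=2, y=7), (x=1, y=8)
  Distance 8: (x=4, y=0), (x=5, y=5), (x=0, y=8), (x=1, y=9)
  Distance 9: (x=3, y=0), (x=5, y=6), (x=0, y=9)
  Distance 10: (x=2, y=0)
  Distance 11: (x=1, y=0), (x=2, y=1)
  Distance 12: (x=1, y=1)
Total reachable: 33 (grid has 39 open cells total)

Answer: Reachable cells: 33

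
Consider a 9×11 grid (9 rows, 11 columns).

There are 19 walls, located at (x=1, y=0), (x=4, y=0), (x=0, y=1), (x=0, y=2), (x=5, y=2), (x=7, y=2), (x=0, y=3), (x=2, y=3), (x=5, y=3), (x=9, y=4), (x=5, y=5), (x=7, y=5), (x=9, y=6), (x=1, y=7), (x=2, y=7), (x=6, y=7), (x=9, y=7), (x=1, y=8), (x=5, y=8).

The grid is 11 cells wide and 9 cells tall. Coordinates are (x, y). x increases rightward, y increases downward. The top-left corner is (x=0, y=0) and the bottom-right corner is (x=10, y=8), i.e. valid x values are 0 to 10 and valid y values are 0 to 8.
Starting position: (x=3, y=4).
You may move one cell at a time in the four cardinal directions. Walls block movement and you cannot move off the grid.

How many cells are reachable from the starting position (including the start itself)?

BFS flood-fill from (x=3, y=4):
  Distance 0: (x=3, y=4)
  Distance 1: (x=3, y=3), (x=2, y=4), (x=4, y=4), (x=3, y=5)
  Distance 2: (x=3, y=2), (x=4, y=3), (x=1, y=4), (x=5, y=4), (x=2, y=5), (x=4, y=5), (x=3, y=6)
  Distance 3: (x=3, y=1), (x=2, y=2), (x=4, y=2), (x=1, y=3), (x=0, y=4), (x=6, y=4), (x=1, y=5), (x=2, y=6), (x=4, y=6), (x=3, y=7)
  Distance 4: (x=3, y=0), (x=2, y=1), (x=4, y=1), (x=1, y=2), (x=6, y=3), (x=7, y=4), (x=0, y=5), (x=6, y=5), (x=1, y=6), (x=5, y=6), (x=4, y=7), (x=3, y=8)
  Distance 5: (x=2, y=0), (x=1, y=1), (x=5, y=1), (x=6, y=2), (x=7, y=3), (x=8, y=4), (x=0, y=6), (x=6, y=6), (x=5, y=7), (x=2, y=8), (x=4, y=8)
  Distance 6: (x=5, y=0), (x=6, y=1), (x=8, y=3), (x=8, y=5), (x=7, y=6), (x=0, y=7)
  Distance 7: (x=6, y=0), (x=7, y=1), (x=8, y=2), (x=9, y=3), (x=9, y=5), (x=8, y=6), (x=7, y=7), (x=0, y=8)
  Distance 8: (x=7, y=0), (x=8, y=1), (x=9, y=2), (x=10, y=3), (x=10, y=5), (x=8, y=7), (x=7, y=8)
  Distance 9: (x=8, y=0), (x=9, y=1), (x=10, y=2), (x=10, y=4), (x=10, y=6), (x=6, y=8), (x=8, y=8)
  Distance 10: (x=9, y=0), (x=10, y=1), (x=10, y=7), (x=9, y=8)
  Distance 11: (x=10, y=0), (x=10, y=8)
Total reachable: 79 (grid has 80 open cells total)

Answer: Reachable cells: 79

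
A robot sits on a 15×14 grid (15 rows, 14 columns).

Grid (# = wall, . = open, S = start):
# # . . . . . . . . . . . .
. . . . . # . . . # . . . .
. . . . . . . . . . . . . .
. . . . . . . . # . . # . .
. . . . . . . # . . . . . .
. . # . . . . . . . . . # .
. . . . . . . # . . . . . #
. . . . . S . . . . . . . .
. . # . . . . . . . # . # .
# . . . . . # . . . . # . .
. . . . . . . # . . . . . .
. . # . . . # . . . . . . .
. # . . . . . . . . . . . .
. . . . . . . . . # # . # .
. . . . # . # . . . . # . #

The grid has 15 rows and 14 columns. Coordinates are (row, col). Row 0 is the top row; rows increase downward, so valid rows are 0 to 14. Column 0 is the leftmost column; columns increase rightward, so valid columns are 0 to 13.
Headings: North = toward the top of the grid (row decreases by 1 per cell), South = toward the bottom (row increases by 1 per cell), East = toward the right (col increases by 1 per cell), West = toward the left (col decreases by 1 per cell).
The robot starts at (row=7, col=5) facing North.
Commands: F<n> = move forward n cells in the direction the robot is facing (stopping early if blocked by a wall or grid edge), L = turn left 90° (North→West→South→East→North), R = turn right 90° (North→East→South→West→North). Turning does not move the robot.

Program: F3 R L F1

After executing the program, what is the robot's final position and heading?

Start: (row=7, col=5), facing North
  F3: move forward 3, now at (row=4, col=5)
  R: turn right, now facing East
  L: turn left, now facing North
  F1: move forward 1, now at (row=3, col=5)
Final: (row=3, col=5), facing North

Answer: Final position: (row=3, col=5), facing North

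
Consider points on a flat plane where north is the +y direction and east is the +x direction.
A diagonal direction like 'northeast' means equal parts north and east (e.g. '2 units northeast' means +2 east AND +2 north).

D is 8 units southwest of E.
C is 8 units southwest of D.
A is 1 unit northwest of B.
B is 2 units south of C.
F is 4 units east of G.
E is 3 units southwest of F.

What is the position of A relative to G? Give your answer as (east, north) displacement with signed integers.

Place G at the origin (east=0, north=0).
  F is 4 units east of G: delta (east=+4, north=+0); F at (east=4, north=0).
  E is 3 units southwest of F: delta (east=-3, north=-3); E at (east=1, north=-3).
  D is 8 units southwest of E: delta (east=-8, north=-8); D at (east=-7, north=-11).
  C is 8 units southwest of D: delta (east=-8, north=-8); C at (east=-15, north=-19).
  B is 2 units south of C: delta (east=+0, north=-2); B at (east=-15, north=-21).
  A is 1 unit northwest of B: delta (east=-1, north=+1); A at (east=-16, north=-20).
Therefore A relative to G: (east=-16, north=-20).

Answer: A is at (east=-16, north=-20) relative to G.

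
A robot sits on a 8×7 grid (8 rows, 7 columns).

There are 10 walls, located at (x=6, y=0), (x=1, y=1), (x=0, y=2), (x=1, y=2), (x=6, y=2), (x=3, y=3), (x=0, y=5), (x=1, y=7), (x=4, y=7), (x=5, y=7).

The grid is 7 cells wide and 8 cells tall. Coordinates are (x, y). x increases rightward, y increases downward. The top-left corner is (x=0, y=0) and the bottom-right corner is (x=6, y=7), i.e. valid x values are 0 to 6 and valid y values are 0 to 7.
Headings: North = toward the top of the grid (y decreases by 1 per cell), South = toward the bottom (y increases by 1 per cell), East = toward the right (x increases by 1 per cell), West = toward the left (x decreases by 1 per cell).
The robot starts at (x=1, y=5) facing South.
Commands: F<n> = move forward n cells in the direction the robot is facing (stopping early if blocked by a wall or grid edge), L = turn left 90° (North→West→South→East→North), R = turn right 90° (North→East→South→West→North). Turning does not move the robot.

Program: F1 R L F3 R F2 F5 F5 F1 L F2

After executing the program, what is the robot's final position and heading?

Start: (x=1, y=5), facing South
  F1: move forward 1, now at (x=1, y=6)
  R: turn right, now facing West
  L: turn left, now facing South
  F3: move forward 0/3 (blocked), now at (x=1, y=6)
  R: turn right, now facing West
  F2: move forward 1/2 (blocked), now at (x=0, y=6)
  F5: move forward 0/5 (blocked), now at (x=0, y=6)
  F5: move forward 0/5 (blocked), now at (x=0, y=6)
  F1: move forward 0/1 (blocked), now at (x=0, y=6)
  L: turn left, now facing South
  F2: move forward 1/2 (blocked), now at (x=0, y=7)
Final: (x=0, y=7), facing South

Answer: Final position: (x=0, y=7), facing South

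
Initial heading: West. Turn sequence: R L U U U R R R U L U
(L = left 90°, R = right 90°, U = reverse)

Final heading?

Start: West
  R (right (90° clockwise)) -> North
  L (left (90° counter-clockwise)) -> West
  U (U-turn (180°)) -> East
  U (U-turn (180°)) -> West
  U (U-turn (180°)) -> East
  R (right (90° clockwise)) -> South
  R (right (90° clockwise)) -> West
  R (right (90° clockwise)) -> North
  U (U-turn (180°)) -> South
  L (left (90° counter-clockwise)) -> East
  U (U-turn (180°)) -> West
Final: West

Answer: Final heading: West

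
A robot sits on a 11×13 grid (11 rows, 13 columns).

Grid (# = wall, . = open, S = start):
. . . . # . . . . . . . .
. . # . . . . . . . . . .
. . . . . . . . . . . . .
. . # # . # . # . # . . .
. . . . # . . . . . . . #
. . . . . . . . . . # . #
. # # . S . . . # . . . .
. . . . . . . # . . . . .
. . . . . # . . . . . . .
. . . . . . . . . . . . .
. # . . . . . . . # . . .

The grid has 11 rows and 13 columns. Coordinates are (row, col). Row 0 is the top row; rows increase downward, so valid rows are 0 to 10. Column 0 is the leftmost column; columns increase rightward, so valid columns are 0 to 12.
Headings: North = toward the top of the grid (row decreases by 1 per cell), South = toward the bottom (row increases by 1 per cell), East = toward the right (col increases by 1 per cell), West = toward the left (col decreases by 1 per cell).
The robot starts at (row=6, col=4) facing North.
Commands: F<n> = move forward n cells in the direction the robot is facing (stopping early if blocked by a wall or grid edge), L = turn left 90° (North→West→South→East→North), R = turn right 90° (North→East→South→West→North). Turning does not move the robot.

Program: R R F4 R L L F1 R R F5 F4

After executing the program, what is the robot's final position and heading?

Answer: Final position: (row=10, col=2), facing West

Derivation:
Start: (row=6, col=4), facing North
  R: turn right, now facing East
  R: turn right, now facing South
  F4: move forward 4, now at (row=10, col=4)
  R: turn right, now facing West
  L: turn left, now facing South
  L: turn left, now facing East
  F1: move forward 1, now at (row=10, col=5)
  R: turn right, now facing South
  R: turn right, now facing West
  F5: move forward 3/5 (blocked), now at (row=10, col=2)
  F4: move forward 0/4 (blocked), now at (row=10, col=2)
Final: (row=10, col=2), facing West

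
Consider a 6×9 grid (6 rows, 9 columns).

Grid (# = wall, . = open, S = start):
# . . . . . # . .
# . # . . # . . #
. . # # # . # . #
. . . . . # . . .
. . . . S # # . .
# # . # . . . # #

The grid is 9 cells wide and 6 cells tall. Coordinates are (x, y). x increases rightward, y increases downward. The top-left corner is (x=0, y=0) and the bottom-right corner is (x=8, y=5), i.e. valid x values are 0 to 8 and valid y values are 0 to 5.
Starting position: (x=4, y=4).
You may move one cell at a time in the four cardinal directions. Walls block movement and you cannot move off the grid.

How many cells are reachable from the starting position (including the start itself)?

Answer: Reachable cells: 24

Derivation:
BFS flood-fill from (x=4, y=4):
  Distance 0: (x=4, y=4)
  Distance 1: (x=4, y=3), (x=3, y=4), (x=4, y=5)
  Distance 2: (x=3, y=3), (x=2, y=4), (x=5, y=5)
  Distance 3: (x=2, y=3), (x=1, y=4), (x=2, y=5), (x=6, y=5)
  Distance 4: (x=1, y=3), (x=0, y=4)
  Distance 5: (x=1, y=2), (x=0, y=3)
  Distance 6: (x=1, y=1), (x=0, y=2)
  Distance 7: (x=1, y=0)
  Distance 8: (x=2, y=0)
  Distance 9: (x=3, y=0)
  Distance 10: (x=4, y=0), (x=3, y=1)
  Distance 11: (x=5, y=0), (x=4, y=1)
Total reachable: 24 (grid has 35 open cells total)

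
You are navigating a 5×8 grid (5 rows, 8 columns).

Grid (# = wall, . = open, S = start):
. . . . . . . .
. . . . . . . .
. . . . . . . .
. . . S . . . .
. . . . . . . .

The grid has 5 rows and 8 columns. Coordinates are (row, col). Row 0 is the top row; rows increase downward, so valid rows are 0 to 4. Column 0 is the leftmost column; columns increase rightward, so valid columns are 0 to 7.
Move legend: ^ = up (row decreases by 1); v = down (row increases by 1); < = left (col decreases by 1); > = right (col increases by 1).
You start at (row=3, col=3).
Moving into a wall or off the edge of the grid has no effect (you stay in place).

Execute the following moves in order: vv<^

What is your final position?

Start: (row=3, col=3)
  v (down): (row=3, col=3) -> (row=4, col=3)
  v (down): blocked, stay at (row=4, col=3)
  < (left): (row=4, col=3) -> (row=4, col=2)
  ^ (up): (row=4, col=2) -> (row=3, col=2)
Final: (row=3, col=2)

Answer: Final position: (row=3, col=2)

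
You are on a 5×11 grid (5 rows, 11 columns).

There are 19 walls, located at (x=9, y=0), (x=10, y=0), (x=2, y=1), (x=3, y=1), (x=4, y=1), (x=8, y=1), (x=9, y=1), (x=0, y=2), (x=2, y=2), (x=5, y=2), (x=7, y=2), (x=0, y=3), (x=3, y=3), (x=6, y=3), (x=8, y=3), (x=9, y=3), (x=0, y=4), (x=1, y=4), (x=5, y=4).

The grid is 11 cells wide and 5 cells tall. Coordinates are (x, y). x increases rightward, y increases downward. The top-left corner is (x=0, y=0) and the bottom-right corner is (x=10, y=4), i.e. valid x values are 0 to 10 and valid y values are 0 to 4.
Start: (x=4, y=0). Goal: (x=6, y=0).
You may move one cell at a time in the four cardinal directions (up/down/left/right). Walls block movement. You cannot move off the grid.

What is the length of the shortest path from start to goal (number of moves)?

BFS from (x=4, y=0) until reaching (x=6, y=0):
  Distance 0: (x=4, y=0)
  Distance 1: (x=3, y=0), (x=5, y=0)
  Distance 2: (x=2, y=0), (x=6, y=0), (x=5, y=1)  <- goal reached here
One shortest path (2 moves): (x=4, y=0) -> (x=5, y=0) -> (x=6, y=0)

Answer: Shortest path length: 2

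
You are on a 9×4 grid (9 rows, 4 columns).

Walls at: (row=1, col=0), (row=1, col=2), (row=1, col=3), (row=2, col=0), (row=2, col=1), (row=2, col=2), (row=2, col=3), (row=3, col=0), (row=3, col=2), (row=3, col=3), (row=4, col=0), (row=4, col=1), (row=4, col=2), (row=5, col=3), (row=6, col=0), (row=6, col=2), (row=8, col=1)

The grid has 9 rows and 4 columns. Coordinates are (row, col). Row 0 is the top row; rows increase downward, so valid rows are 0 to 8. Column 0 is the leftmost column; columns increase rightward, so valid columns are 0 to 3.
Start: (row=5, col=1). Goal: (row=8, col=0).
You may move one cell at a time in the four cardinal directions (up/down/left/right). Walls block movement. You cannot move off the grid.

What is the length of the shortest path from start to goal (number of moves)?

BFS from (row=5, col=1) until reaching (row=8, col=0):
  Distance 0: (row=5, col=1)
  Distance 1: (row=5, col=0), (row=5, col=2), (row=6, col=1)
  Distance 2: (row=7, col=1)
  Distance 3: (row=7, col=0), (row=7, col=2)
  Distance 4: (row=7, col=3), (row=8, col=0), (row=8, col=2)  <- goal reached here
One shortest path (4 moves): (row=5, col=1) -> (row=6, col=1) -> (row=7, col=1) -> (row=7, col=0) -> (row=8, col=0)

Answer: Shortest path length: 4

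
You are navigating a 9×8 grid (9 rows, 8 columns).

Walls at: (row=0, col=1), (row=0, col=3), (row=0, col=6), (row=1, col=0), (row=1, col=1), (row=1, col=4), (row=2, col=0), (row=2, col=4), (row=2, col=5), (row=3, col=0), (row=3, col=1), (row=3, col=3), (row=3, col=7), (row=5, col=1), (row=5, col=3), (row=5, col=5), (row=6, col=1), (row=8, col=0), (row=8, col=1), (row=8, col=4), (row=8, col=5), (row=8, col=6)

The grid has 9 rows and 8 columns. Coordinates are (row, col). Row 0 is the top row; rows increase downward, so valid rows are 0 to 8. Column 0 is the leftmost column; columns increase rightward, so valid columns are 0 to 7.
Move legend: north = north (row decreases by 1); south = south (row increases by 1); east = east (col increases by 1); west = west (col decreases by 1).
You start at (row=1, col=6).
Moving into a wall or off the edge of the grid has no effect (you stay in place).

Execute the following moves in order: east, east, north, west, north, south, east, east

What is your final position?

Answer: Final position: (row=1, col=7)

Derivation:
Start: (row=1, col=6)
  east (east): (row=1, col=6) -> (row=1, col=7)
  east (east): blocked, stay at (row=1, col=7)
  north (north): (row=1, col=7) -> (row=0, col=7)
  west (west): blocked, stay at (row=0, col=7)
  north (north): blocked, stay at (row=0, col=7)
  south (south): (row=0, col=7) -> (row=1, col=7)
  east (east): blocked, stay at (row=1, col=7)
  east (east): blocked, stay at (row=1, col=7)
Final: (row=1, col=7)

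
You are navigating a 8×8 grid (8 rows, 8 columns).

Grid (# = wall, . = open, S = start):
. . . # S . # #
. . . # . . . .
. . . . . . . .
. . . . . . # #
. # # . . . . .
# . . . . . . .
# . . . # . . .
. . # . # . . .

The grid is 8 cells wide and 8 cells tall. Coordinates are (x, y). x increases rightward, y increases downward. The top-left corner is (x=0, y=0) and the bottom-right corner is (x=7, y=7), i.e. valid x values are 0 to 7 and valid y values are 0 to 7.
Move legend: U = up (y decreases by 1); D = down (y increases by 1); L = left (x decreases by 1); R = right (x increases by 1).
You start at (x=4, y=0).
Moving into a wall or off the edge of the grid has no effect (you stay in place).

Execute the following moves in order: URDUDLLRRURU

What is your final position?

Answer: Final position: (x=7, y=1)

Derivation:
Start: (x=4, y=0)
  U (up): blocked, stay at (x=4, y=0)
  R (right): (x=4, y=0) -> (x=5, y=0)
  D (down): (x=5, y=0) -> (x=5, y=1)
  U (up): (x=5, y=1) -> (x=5, y=0)
  D (down): (x=5, y=0) -> (x=5, y=1)
  L (left): (x=5, y=1) -> (x=4, y=1)
  L (left): blocked, stay at (x=4, y=1)
  R (right): (x=4, y=1) -> (x=5, y=1)
  R (right): (x=5, y=1) -> (x=6, y=1)
  U (up): blocked, stay at (x=6, y=1)
  R (right): (x=6, y=1) -> (x=7, y=1)
  U (up): blocked, stay at (x=7, y=1)
Final: (x=7, y=1)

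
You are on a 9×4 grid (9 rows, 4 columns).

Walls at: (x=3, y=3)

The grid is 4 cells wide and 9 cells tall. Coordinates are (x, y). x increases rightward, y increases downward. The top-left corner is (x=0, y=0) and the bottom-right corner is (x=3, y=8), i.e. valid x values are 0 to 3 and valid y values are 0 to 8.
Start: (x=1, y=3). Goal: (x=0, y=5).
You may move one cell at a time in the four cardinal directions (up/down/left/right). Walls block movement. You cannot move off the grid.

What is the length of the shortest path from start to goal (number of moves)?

Answer: Shortest path length: 3

Derivation:
BFS from (x=1, y=3) until reaching (x=0, y=5):
  Distance 0: (x=1, y=3)
  Distance 1: (x=1, y=2), (x=0, y=3), (x=2, y=3), (x=1, y=4)
  Distance 2: (x=1, y=1), (x=0, y=2), (x=2, y=2), (x=0, y=4), (x=2, y=4), (x=1, y=5)
  Distance 3: (x=1, y=0), (x=0, y=1), (x=2, y=1), (x=3, y=2), (x=3, y=4), (x=0, y=5), (x=2, y=5), (x=1, y=6)  <- goal reached here
One shortest path (3 moves): (x=1, y=3) -> (x=0, y=3) -> (x=0, y=4) -> (x=0, y=5)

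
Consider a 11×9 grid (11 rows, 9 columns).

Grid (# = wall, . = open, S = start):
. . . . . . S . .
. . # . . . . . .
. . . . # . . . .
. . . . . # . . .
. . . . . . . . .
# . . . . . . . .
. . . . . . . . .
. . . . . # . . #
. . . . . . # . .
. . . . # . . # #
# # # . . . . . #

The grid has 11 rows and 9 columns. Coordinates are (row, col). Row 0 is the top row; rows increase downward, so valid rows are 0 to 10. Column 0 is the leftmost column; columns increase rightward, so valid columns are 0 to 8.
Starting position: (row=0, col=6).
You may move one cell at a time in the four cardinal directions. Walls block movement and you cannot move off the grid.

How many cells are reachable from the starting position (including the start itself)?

BFS flood-fill from (row=0, col=6):
  Distance 0: (row=0, col=6)
  Distance 1: (row=0, col=5), (row=0, col=7), (row=1, col=6)
  Distance 2: (row=0, col=4), (row=0, col=8), (row=1, col=5), (row=1, col=7), (row=2, col=6)
  Distance 3: (row=0, col=3), (row=1, col=4), (row=1, col=8), (row=2, col=5), (row=2, col=7), (row=3, col=6)
  Distance 4: (row=0, col=2), (row=1, col=3), (row=2, col=8), (row=3, col=7), (row=4, col=6)
  Distance 5: (row=0, col=1), (row=2, col=3), (row=3, col=8), (row=4, col=5), (row=4, col=7), (row=5, col=6)
  Distance 6: (row=0, col=0), (row=1, col=1), (row=2, col=2), (row=3, col=3), (row=4, col=4), (row=4, col=8), (row=5, col=5), (row=5, col=7), (row=6, col=6)
  Distance 7: (row=1, col=0), (row=2, col=1), (row=3, col=2), (row=3, col=4), (row=4, col=3), (row=5, col=4), (row=5, col=8), (row=6, col=5), (row=6, col=7), (row=7, col=6)
  Distance 8: (row=2, col=0), (row=3, col=1), (row=4, col=2), (row=5, col=3), (row=6, col=4), (row=6, col=8), (row=7, col=7)
  Distance 9: (row=3, col=0), (row=4, col=1), (row=5, col=2), (row=6, col=3), (row=7, col=4), (row=8, col=7)
  Distance 10: (row=4, col=0), (row=5, col=1), (row=6, col=2), (row=7, col=3), (row=8, col=4), (row=8, col=8)
  Distance 11: (row=6, col=1), (row=7, col=2), (row=8, col=3), (row=8, col=5)
  Distance 12: (row=6, col=0), (row=7, col=1), (row=8, col=2), (row=9, col=3), (row=9, col=5)
  Distance 13: (row=7, col=0), (row=8, col=1), (row=9, col=2), (row=9, col=6), (row=10, col=3), (row=10, col=5)
  Distance 14: (row=8, col=0), (row=9, col=1), (row=10, col=4), (row=10, col=6)
  Distance 15: (row=9, col=0), (row=10, col=7)
Total reachable: 85 (grid has 85 open cells total)

Answer: Reachable cells: 85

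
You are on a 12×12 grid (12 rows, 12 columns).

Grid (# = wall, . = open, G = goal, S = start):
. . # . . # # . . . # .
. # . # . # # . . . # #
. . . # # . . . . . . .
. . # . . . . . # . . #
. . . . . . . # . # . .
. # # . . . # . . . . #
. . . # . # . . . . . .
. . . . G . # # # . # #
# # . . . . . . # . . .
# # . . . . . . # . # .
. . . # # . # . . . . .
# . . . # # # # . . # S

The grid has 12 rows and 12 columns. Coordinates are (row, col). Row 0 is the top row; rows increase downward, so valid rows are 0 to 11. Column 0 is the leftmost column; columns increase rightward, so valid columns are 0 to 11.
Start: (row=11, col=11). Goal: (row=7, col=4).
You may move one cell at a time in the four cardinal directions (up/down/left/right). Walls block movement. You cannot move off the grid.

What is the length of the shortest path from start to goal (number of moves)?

BFS from (row=11, col=11) until reaching (row=7, col=4):
  Distance 0: (row=11, col=11)
  Distance 1: (row=10, col=11)
  Distance 2: (row=9, col=11), (row=10, col=10)
  Distance 3: (row=8, col=11), (row=10, col=9)
  Distance 4: (row=8, col=10), (row=9, col=9), (row=10, col=8), (row=11, col=9)
  Distance 5: (row=8, col=9), (row=10, col=7), (row=11, col=8)
  Distance 6: (row=7, col=9), (row=9, col=7)
  Distance 7: (row=6, col=9), (row=8, col=7), (row=9, col=6)
  Distance 8: (row=5, col=9), (row=6, col=8), (row=6, col=10), (row=8, col=6), (row=9, col=5)
  Distance 9: (row=5, col=8), (row=5, col=10), (row=6, col=7), (row=6, col=11), (row=8, col=5), (row=9, col=4), (row=10, col=5)
  Distance 10: (row=4, col=8), (row=4, col=10), (row=5, col=7), (row=6, col=6), (row=7, col=5), (row=8, col=4), (row=9, col=3)
  Distance 11: (row=3, col=10), (row=4, col=11), (row=7, col=4), (row=8, col=3), (row=9, col=2)  <- goal reached here
One shortest path (11 moves): (row=11, col=11) -> (row=10, col=11) -> (row=10, col=10) -> (row=10, col=9) -> (row=10, col=8) -> (row=10, col=7) -> (row=9, col=7) -> (row=9, col=6) -> (row=9, col=5) -> (row=9, col=4) -> (row=8, col=4) -> (row=7, col=4)

Answer: Shortest path length: 11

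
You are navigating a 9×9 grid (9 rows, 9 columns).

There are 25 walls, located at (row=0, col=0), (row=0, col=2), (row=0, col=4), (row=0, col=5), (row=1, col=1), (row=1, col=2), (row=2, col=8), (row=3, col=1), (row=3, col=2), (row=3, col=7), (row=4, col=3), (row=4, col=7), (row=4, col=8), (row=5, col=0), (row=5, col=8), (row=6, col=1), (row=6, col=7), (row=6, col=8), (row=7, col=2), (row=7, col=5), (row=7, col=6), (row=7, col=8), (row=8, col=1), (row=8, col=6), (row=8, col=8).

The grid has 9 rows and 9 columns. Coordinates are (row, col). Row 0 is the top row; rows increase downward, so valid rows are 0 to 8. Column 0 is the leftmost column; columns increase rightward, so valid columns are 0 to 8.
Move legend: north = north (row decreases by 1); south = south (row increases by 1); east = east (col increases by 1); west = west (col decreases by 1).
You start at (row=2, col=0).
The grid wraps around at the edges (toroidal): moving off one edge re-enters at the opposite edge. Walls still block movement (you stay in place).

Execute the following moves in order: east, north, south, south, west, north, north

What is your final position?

Answer: Final position: (row=1, col=0)

Derivation:
Start: (row=2, col=0)
  east (east): (row=2, col=0) -> (row=2, col=1)
  north (north): blocked, stay at (row=2, col=1)
  south (south): blocked, stay at (row=2, col=1)
  south (south): blocked, stay at (row=2, col=1)
  west (west): (row=2, col=1) -> (row=2, col=0)
  north (north): (row=2, col=0) -> (row=1, col=0)
  north (north): blocked, stay at (row=1, col=0)
Final: (row=1, col=0)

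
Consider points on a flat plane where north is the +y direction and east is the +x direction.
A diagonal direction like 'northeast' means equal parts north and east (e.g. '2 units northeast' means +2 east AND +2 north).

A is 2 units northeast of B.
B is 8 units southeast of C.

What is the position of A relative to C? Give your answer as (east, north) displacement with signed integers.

Place C at the origin (east=0, north=0).
  B is 8 units southeast of C: delta (east=+8, north=-8); B at (east=8, north=-8).
  A is 2 units northeast of B: delta (east=+2, north=+2); A at (east=10, north=-6).
Therefore A relative to C: (east=10, north=-6).

Answer: A is at (east=10, north=-6) relative to C.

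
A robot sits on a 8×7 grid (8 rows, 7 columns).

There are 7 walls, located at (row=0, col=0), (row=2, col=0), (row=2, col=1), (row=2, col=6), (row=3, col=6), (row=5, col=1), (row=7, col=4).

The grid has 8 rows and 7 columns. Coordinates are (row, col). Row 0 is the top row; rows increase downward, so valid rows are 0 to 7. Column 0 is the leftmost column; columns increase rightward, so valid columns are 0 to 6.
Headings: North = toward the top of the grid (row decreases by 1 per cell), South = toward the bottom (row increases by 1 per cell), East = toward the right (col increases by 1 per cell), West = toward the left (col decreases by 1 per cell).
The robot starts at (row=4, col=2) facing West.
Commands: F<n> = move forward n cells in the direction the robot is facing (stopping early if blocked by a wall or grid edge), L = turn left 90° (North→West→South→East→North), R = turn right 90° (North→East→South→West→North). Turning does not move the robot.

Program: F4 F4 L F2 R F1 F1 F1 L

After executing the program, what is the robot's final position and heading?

Answer: Final position: (row=6, col=0), facing South

Derivation:
Start: (row=4, col=2), facing West
  F4: move forward 2/4 (blocked), now at (row=4, col=0)
  F4: move forward 0/4 (blocked), now at (row=4, col=0)
  L: turn left, now facing South
  F2: move forward 2, now at (row=6, col=0)
  R: turn right, now facing West
  [×3]F1: move forward 0/1 (blocked), now at (row=6, col=0)
  L: turn left, now facing South
Final: (row=6, col=0), facing South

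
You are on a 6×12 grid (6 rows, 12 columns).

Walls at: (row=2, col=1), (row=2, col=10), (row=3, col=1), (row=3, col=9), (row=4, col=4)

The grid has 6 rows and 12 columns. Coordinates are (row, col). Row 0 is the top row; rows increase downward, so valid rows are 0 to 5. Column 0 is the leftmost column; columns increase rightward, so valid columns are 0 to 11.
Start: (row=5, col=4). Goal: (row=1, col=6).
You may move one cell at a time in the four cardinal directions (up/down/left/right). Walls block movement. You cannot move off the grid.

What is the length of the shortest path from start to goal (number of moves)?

Answer: Shortest path length: 6

Derivation:
BFS from (row=5, col=4) until reaching (row=1, col=6):
  Distance 0: (row=5, col=4)
  Distance 1: (row=5, col=3), (row=5, col=5)
  Distance 2: (row=4, col=3), (row=4, col=5), (row=5, col=2), (row=5, col=6)
  Distance 3: (row=3, col=3), (row=3, col=5), (row=4, col=2), (row=4, col=6), (row=5, col=1), (row=5, col=7)
  Distance 4: (row=2, col=3), (row=2, col=5), (row=3, col=2), (row=3, col=4), (row=3, col=6), (row=4, col=1), (row=4, col=7), (row=5, col=0), (row=5, col=8)
  Distance 5: (row=1, col=3), (row=1, col=5), (row=2, col=2), (row=2, col=4), (row=2, col=6), (row=3, col=7), (row=4, col=0), (row=4, col=8), (row=5, col=9)
  Distance 6: (row=0, col=3), (row=0, col=5), (row=1, col=2), (row=1, col=4), (row=1, col=6), (row=2, col=7), (row=3, col=0), (row=3, col=8), (row=4, col=9), (row=5, col=10)  <- goal reached here
One shortest path (6 moves): (row=5, col=4) -> (row=5, col=5) -> (row=5, col=6) -> (row=4, col=6) -> (row=3, col=6) -> (row=2, col=6) -> (row=1, col=6)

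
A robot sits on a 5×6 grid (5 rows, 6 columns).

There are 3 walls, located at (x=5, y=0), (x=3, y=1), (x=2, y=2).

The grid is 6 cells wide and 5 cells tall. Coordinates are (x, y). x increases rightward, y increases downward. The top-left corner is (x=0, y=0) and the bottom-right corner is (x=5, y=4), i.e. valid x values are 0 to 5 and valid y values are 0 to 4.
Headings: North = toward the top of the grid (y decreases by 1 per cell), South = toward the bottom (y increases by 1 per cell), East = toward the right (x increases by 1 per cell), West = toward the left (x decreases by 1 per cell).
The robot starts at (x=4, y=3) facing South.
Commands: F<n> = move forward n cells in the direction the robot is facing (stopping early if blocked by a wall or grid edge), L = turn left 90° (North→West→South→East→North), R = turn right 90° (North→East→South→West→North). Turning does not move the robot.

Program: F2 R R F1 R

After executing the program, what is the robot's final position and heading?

Answer: Final position: (x=4, y=3), facing East

Derivation:
Start: (x=4, y=3), facing South
  F2: move forward 1/2 (blocked), now at (x=4, y=4)
  R: turn right, now facing West
  R: turn right, now facing North
  F1: move forward 1, now at (x=4, y=3)
  R: turn right, now facing East
Final: (x=4, y=3), facing East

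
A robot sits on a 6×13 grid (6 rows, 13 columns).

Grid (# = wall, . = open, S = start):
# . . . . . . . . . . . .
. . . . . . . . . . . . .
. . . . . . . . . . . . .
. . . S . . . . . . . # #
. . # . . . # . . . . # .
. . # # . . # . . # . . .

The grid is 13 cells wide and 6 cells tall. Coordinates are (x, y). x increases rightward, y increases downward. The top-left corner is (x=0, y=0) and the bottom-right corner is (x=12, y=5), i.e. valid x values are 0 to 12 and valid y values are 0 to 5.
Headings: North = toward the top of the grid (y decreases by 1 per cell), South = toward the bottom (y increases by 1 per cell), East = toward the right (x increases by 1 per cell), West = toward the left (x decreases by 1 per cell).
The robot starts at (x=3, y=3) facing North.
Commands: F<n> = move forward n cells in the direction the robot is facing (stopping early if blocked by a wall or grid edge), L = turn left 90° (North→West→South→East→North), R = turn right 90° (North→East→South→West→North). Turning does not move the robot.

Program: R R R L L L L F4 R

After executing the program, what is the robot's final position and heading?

Answer: Final position: (x=0, y=3), facing North

Derivation:
Start: (x=3, y=3), facing North
  R: turn right, now facing East
  R: turn right, now facing South
  R: turn right, now facing West
  L: turn left, now facing South
  L: turn left, now facing East
  L: turn left, now facing North
  L: turn left, now facing West
  F4: move forward 3/4 (blocked), now at (x=0, y=3)
  R: turn right, now facing North
Final: (x=0, y=3), facing North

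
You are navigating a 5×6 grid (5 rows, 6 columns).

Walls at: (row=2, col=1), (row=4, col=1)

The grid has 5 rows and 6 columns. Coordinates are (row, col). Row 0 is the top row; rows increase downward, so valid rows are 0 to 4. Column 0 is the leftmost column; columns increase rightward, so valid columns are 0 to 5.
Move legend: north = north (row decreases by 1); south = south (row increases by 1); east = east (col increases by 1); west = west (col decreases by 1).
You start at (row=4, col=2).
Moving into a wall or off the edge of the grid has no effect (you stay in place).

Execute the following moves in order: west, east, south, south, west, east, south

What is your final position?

Answer: Final position: (row=4, col=3)

Derivation:
Start: (row=4, col=2)
  west (west): blocked, stay at (row=4, col=2)
  east (east): (row=4, col=2) -> (row=4, col=3)
  south (south): blocked, stay at (row=4, col=3)
  south (south): blocked, stay at (row=4, col=3)
  west (west): (row=4, col=3) -> (row=4, col=2)
  east (east): (row=4, col=2) -> (row=4, col=3)
  south (south): blocked, stay at (row=4, col=3)
Final: (row=4, col=3)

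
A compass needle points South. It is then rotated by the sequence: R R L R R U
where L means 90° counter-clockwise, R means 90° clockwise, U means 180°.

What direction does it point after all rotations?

Start: South
  R (right (90° clockwise)) -> West
  R (right (90° clockwise)) -> North
  L (left (90° counter-clockwise)) -> West
  R (right (90° clockwise)) -> North
  R (right (90° clockwise)) -> East
  U (U-turn (180°)) -> West
Final: West

Answer: Final heading: West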